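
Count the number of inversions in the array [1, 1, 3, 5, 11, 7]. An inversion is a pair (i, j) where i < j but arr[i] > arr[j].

Finding inversions in [1, 1, 3, 5, 11, 7]:

(4, 5): arr[4]=11 > arr[5]=7

Total inversions: 1

The array has 1 inversion(s): (4,5). Each pair (i,j) satisfies i < j and arr[i] > arr[j].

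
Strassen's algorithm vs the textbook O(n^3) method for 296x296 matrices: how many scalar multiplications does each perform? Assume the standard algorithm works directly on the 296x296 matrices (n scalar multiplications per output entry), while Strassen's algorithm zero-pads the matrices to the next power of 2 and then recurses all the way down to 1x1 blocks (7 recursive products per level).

Matrix multiplication for 296x296 matrices:

Strassen's algorithm requires power-of-2 dimensions. Pad 296x296 to 512x512 (next power of 2).

Standard algorithm: 296^3 = 25934336 multiplications
Strassen's algorithm: 7^(log2(512)) = 7^9 = 40353607 multiplications
Difference: 25934336 - 40353607 = -14419271 (Strassen uses MORE here due to padding overhead — for small or just-over-power-of-2 n, padding can outweigh the per-level savings)

Standard: 25934336 multiplications (296^3). Strassen: 40353607 multiplications (7^9, after padding to 512x512). Strassen reduces 8 recursive multiplications to 7 at each level.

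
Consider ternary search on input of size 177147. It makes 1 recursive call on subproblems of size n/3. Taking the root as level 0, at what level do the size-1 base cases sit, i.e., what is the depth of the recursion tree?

For divide and conquer with division factor 3:

Problem sizes at each level:
Level 0: 177147
Level 1: 59049
Level 2: 19683
Level 3: 6561
Level 4: 2187
Level 5: 729
Level 6: 243
Level 7: 81
Level 8: 27
Level 9: 9
Level 10: 3
Level 11: 1

The root is level 0 and the size-1 base case is level 11 (the tree spans levels 0 through 11, i.e. 12 levels counting the root), so the depth is the number of divisions: log_3(177147) = 11

The recursion tree depth is log_3(177147) = 11. At each level, the problem size is divided by 3, so it takes 11 divisions to reduce to a base case of size 1. The algorithm makes 1 recursive call at each level.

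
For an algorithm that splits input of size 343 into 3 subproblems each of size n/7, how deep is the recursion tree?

For divide and conquer with division factor 7:

Problem sizes at each level:
Level 0: 343
Level 1: 49
Level 2: 7
Level 3: 1

The root is level 0 and the size-1 base case is level 3 (the tree spans levels 0 through 3, i.e. 4 levels counting the root), so the depth is the number of divisions: log_7(343) = 3

The recursion tree depth is log_7(343) = 3. At each level, the problem size is divided by 7, so it takes 3 divisions to reduce to a base case of size 1. The algorithm makes 3 recursive calls at each level.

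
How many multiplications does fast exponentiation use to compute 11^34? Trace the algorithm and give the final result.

Computing 11^34 by squaring (build up from 11^1; each line after the first costs one multiplication):

11^1 = 11
11^2 = (11^1)^2 = 11^2 = 121
11^4 = (11^2)^2 = 121^2 = 14641
11^8 = (11^4)^2 = 14641^2 = 214358881
11^16 = (11^8)^2 = 214358881^2 = 45949729863572161
11^17 = 11 * 11^16 = 11 * 45949729863572161 = 505447028499293771
11^34 = (11^17)^2 = 505447028499293771^2 = 255476698618765889551019445759400441

Result: 255476698618765889551019445759400441
Multiplications needed: 6 (6 lines after 11^1)

11^34 = 255476698618765889551019445759400441. Using exponentiation by squaring, this requires 6 multiplications. The key idea: if the exponent is even, square the half-power; if odd, multiply by the base once.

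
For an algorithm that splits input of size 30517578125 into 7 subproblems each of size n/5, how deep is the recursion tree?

For divide and conquer with division factor 5:

Problem sizes at each level:
Level 0: 30517578125
Level 1: 6103515625
Level 2: 1220703125
Level 3: 244140625
Level 4: 48828125
Level 5: 9765625
Level 6: 1953125
Level 7: 390625
Level 8: 78125
Level 9: 15625
Level 10: 3125
Level 11: 625
Level 12: 125
Level 13: 25
Level 14: 5
Level 15: 1

The root is level 0 and the size-1 base case is level 15 (the tree spans levels 0 through 15, i.e. 16 levels counting the root), so the depth is the number of divisions: log_5(30517578125) = 15

The recursion tree depth is log_5(30517578125) = 15. At each level, the problem size is divided by 5, so it takes 15 divisions to reduce to a base case of size 1. The algorithm makes 7 recursive calls at each level.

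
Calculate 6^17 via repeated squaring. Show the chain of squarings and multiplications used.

Computing 6^17 by squaring (build up from 6^1; each line after the first costs one multiplication):

6^1 = 6
6^2 = (6^1)^2 = 6^2 = 36
6^4 = (6^2)^2 = 36^2 = 1296
6^8 = (6^4)^2 = 1296^2 = 1679616
6^16 = (6^8)^2 = 1679616^2 = 2821109907456
6^17 = 6 * 6^16 = 6 * 2821109907456 = 16926659444736

Result: 16926659444736
Multiplications needed: 5 (5 lines after 6^1)

6^17 = 16926659444736. Using exponentiation by squaring, this requires 5 multiplications. The key idea: if the exponent is even, square the half-power; if odd, multiply by the base once.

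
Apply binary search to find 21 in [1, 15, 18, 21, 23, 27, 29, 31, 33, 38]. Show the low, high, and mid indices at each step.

Binary search for 21 in [1, 15, 18, 21, 23, 27, 29, 31, 33, 38]:

lo=0, hi=9, mid=4, arr[mid]=23 -> 23 > 21, search left half
lo=0, hi=3, mid=1, arr[mid]=15 -> 15 < 21, search right half
lo=2, hi=3, mid=2, arr[mid]=18 -> 18 < 21, search right half
lo=3, hi=3, mid=3, arr[mid]=21 -> Found target at index 3!

Binary search finds 21 at index 3 after 4 comparisons. The search repeatedly halves the search space by comparing with the middle element.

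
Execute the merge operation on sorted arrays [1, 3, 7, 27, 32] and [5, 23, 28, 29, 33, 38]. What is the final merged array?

Merging process:

Compare 1 vs 5: take 1 from left. Merged: [1]
Compare 3 vs 5: take 3 from left. Merged: [1, 3]
Compare 7 vs 5: take 5 from right. Merged: [1, 3, 5]
Compare 7 vs 23: take 7 from left. Merged: [1, 3, 5, 7]
Compare 27 vs 23: take 23 from right. Merged: [1, 3, 5, 7, 23]
Compare 27 vs 28: take 27 from left. Merged: [1, 3, 5, 7, 23, 27]
Compare 32 vs 28: take 28 from right. Merged: [1, 3, 5, 7, 23, 27, 28]
Compare 32 vs 29: take 29 from right. Merged: [1, 3, 5, 7, 23, 27, 28, 29]
Compare 32 vs 33: take 32 from left. Merged: [1, 3, 5, 7, 23, 27, 28, 29, 32]
Append remaining from right: [33, 38]. Merged: [1, 3, 5, 7, 23, 27, 28, 29, 32, 33, 38]

Final merged array: [1, 3, 5, 7, 23, 27, 28, 29, 32, 33, 38]
Total comparisons: 9

The merged array is [1, 3, 5, 7, 23, 27, 28, 29, 32, 33, 38], requiring 9 comparisons. The merge step runs in O(n) time where n is the total number of elements.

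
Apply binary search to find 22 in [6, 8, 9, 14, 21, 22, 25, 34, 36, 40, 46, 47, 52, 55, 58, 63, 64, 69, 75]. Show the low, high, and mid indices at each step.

Binary search for 22 in [6, 8, 9, 14, 21, 22, 25, 34, 36, 40, 46, 47, 52, 55, 58, 63, 64, 69, 75]:

lo=0, hi=18, mid=9, arr[mid]=40 -> 40 > 22, search left half
lo=0, hi=8, mid=4, arr[mid]=21 -> 21 < 22, search right half
lo=5, hi=8, mid=6, arr[mid]=25 -> 25 > 22, search left half
lo=5, hi=5, mid=5, arr[mid]=22 -> Found target at index 5!

Binary search finds 22 at index 5 after 4 comparisons. The search repeatedly halves the search space by comparing with the middle element.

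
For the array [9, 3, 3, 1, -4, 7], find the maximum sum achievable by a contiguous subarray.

Using Kadane's algorithm on [9, 3, 3, 1, -4, 7]:

Scanning through the array:
Position 1 (value 3): max_ending_here = 12, max_so_far = 12
Position 2 (value 3): max_ending_here = 15, max_so_far = 15
Position 3 (value 1): max_ending_here = 16, max_so_far = 16
Position 4 (value -4): max_ending_here = 12, max_so_far = 16
Position 5 (value 7): max_ending_here = 19, max_so_far = 19

Maximum subarray: [9, 3, 3, 1, -4, 7]
Maximum sum: 19

The maximum subarray is [9, 3, 3, 1, -4, 7] with sum 19. This subarray runs from index 0 to index 5.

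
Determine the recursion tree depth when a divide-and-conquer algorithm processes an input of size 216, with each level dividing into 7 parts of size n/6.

For divide and conquer with division factor 6:

Problem sizes at each level:
Level 0: 216
Level 1: 36
Level 2: 6
Level 3: 1

The root is level 0 and the size-1 base case is level 3 (the tree spans levels 0 through 3, i.e. 4 levels counting the root), so the depth is the number of divisions: log_6(216) = 3

The recursion tree depth is log_6(216) = 3. At each level, the problem size is divided by 6, so it takes 3 divisions to reduce to a base case of size 1. The algorithm makes 7 recursive calls at each level.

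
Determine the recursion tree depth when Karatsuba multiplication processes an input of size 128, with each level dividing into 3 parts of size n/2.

For divide and conquer with division factor 2:

Problem sizes at each level:
Level 0: 128
Level 1: 64
Level 2: 32
Level 3: 16
Level 4: 8
Level 5: 4
Level 6: 2
Level 7: 1

The root is level 0 and the size-1 base case is level 7 (the tree spans levels 0 through 7, i.e. 8 levels counting the root), so the depth is the number of divisions: log_2(128) = 7

The recursion tree depth is log_2(128) = 7. At each level, the problem size is divided by 2, so it takes 7 divisions to reduce to a base case of size 1. The algorithm makes 3 recursive calls at each level.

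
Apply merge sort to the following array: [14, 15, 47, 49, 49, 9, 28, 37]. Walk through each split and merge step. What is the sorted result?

Merge sort trace:

Split: [14, 15, 47, 49, 49, 9, 28, 37] -> [14, 15, 47, 49] and [49, 9, 28, 37]
  Split: [14, 15, 47, 49] -> [14, 15] and [47, 49]
    Split: [14, 15] -> [14] and [15]
    Merge: [14] + [15] -> [14, 15]
    Split: [47, 49] -> [47] and [49]
    Merge: [47] + [49] -> [47, 49]
  Merge: [14, 15] + [47, 49] -> [14, 15, 47, 49]
  Split: [49, 9, 28, 37] -> [49, 9] and [28, 37]
    Split: [49, 9] -> [49] and [9]
    Merge: [49] + [9] -> [9, 49]
    Split: [28, 37] -> [28] and [37]
    Merge: [28] + [37] -> [28, 37]
  Merge: [9, 49] + [28, 37] -> [9, 28, 37, 49]
Merge: [14, 15, 47, 49] + [9, 28, 37, 49] -> [9, 14, 15, 28, 37, 47, 49, 49]

Final sorted array: [9, 14, 15, 28, 37, 47, 49, 49]

The merge sort proceeds by recursively splitting the array and merging sorted halves.
After all merges, the sorted array is [9, 14, 15, 28, 37, 47, 49, 49].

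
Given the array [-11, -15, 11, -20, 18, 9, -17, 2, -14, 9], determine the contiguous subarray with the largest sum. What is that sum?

Using Kadane's algorithm on [-11, -15, 11, -20, 18, 9, -17, 2, -14, 9]:

Scanning through the array:
Position 1 (value -15): max_ending_here = -15, max_so_far = -11
Position 2 (value 11): max_ending_here = 11, max_so_far = 11
Position 3 (value -20): max_ending_here = -9, max_so_far = 11
Position 4 (value 18): max_ending_here = 18, max_so_far = 18
Position 5 (value 9): max_ending_here = 27, max_so_far = 27
Position 6 (value -17): max_ending_here = 10, max_so_far = 27
Position 7 (value 2): max_ending_here = 12, max_so_far = 27
Position 8 (value -14): max_ending_here = -2, max_so_far = 27
Position 9 (value 9): max_ending_here = 9, max_so_far = 27

Maximum subarray: [18, 9]
Maximum sum: 27

The maximum subarray is [18, 9] with sum 27. This subarray runs from index 4 to index 5.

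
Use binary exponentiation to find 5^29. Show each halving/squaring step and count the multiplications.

Computing 5^29 by squaring (build up from 5^1; each line after the first costs one multiplication):

5^1 = 5
5^2 = (5^1)^2 = 5^2 = 25
5^3 = 5 * 5^2 = 5 * 25 = 125
5^6 = (5^3)^2 = 125^2 = 15625
5^7 = 5 * 5^6 = 5 * 15625 = 78125
5^14 = (5^7)^2 = 78125^2 = 6103515625
5^28 = (5^14)^2 = 6103515625^2 = 37252902984619140625
5^29 = 5 * 5^28 = 5 * 37252902984619140625 = 186264514923095703125

Result: 186264514923095703125
Multiplications needed: 7 (7 lines after 5^1)

5^29 = 186264514923095703125. Using exponentiation by squaring, this requires 7 multiplications. The key idea: if the exponent is even, square the half-power; if odd, multiply by the base once.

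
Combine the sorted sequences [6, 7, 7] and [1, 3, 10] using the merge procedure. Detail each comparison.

Merging process:

Compare 6 vs 1: take 1 from right. Merged: [1]
Compare 6 vs 3: take 3 from right. Merged: [1, 3]
Compare 6 vs 10: take 6 from left. Merged: [1, 3, 6]
Compare 7 vs 10: take 7 from left. Merged: [1, 3, 6, 7]
Compare 7 vs 10: take 7 from left. Merged: [1, 3, 6, 7, 7]
Append remaining from right: [10]. Merged: [1, 3, 6, 7, 7, 10]

Final merged array: [1, 3, 6, 7, 7, 10]
Total comparisons: 5

The merged array is [1, 3, 6, 7, 7, 10], requiring 5 comparisons. The merge step runs in O(n) time where n is the total number of elements.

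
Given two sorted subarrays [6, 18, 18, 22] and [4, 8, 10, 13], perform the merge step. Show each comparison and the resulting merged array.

Merging process:

Compare 6 vs 4: take 4 from right. Merged: [4]
Compare 6 vs 8: take 6 from left. Merged: [4, 6]
Compare 18 vs 8: take 8 from right. Merged: [4, 6, 8]
Compare 18 vs 10: take 10 from right. Merged: [4, 6, 8, 10]
Compare 18 vs 13: take 13 from right. Merged: [4, 6, 8, 10, 13]
Append remaining from left: [18, 18, 22]. Merged: [4, 6, 8, 10, 13, 18, 18, 22]

Final merged array: [4, 6, 8, 10, 13, 18, 18, 22]
Total comparisons: 5

The merged array is [4, 6, 8, 10, 13, 18, 18, 22], requiring 5 comparisons. The merge step runs in O(n) time where n is the total number of elements.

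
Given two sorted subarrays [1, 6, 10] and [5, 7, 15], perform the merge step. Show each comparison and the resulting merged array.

Merging process:

Compare 1 vs 5: take 1 from left. Merged: [1]
Compare 6 vs 5: take 5 from right. Merged: [1, 5]
Compare 6 vs 7: take 6 from left. Merged: [1, 5, 6]
Compare 10 vs 7: take 7 from right. Merged: [1, 5, 6, 7]
Compare 10 vs 15: take 10 from left. Merged: [1, 5, 6, 7, 10]
Append remaining from right: [15]. Merged: [1, 5, 6, 7, 10, 15]

Final merged array: [1, 5, 6, 7, 10, 15]
Total comparisons: 5

The merged array is [1, 5, 6, 7, 10, 15], requiring 5 comparisons. The merge step runs in O(n) time where n is the total number of elements.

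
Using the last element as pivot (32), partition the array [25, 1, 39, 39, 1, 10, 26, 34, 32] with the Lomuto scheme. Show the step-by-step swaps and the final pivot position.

Lomuto partition with pivot = 32:

Initial array: [25, 1, 39, 39, 1, 10, 26, 34, 32]

arr[0]=25 <= 32: swap with position 0, array becomes [25, 1, 39, 39, 1, 10, 26, 34, 32]
arr[1]=1 <= 32: swap with position 1, array becomes [25, 1, 39, 39, 1, 10, 26, 34, 32]
arr[2]=39 > 32: no swap
arr[3]=39 > 32: no swap
arr[4]=1 <= 32: swap with position 2, array becomes [25, 1, 1, 39, 39, 10, 26, 34, 32]
arr[5]=10 <= 32: swap with position 3, array becomes [25, 1, 1, 10, 39, 39, 26, 34, 32]
arr[6]=26 <= 32: swap with position 4, array becomes [25, 1, 1, 10, 26, 39, 39, 34, 32]
arr[7]=34 > 32: no swap

Place pivot at position 5: [25, 1, 1, 10, 26, 32, 39, 34, 39]
Pivot position: 5

After partitioning with pivot 32, the array becomes [25, 1, 1, 10, 26, 32, 39, 34, 39]. The pivot is placed at index 5. All elements to the left of the pivot are <= 32, and all elements to the right are > 32.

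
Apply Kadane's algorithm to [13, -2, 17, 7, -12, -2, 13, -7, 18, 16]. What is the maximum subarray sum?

Using Kadane's algorithm on [13, -2, 17, 7, -12, -2, 13, -7, 18, 16]:

Scanning through the array:
Position 1 (value -2): max_ending_here = 11, max_so_far = 13
Position 2 (value 17): max_ending_here = 28, max_so_far = 28
Position 3 (value 7): max_ending_here = 35, max_so_far = 35
Position 4 (value -12): max_ending_here = 23, max_so_far = 35
Position 5 (value -2): max_ending_here = 21, max_so_far = 35
Position 6 (value 13): max_ending_here = 34, max_so_far = 35
Position 7 (value -7): max_ending_here = 27, max_so_far = 35
Position 8 (value 18): max_ending_here = 45, max_so_far = 45
Position 9 (value 16): max_ending_here = 61, max_so_far = 61

Maximum subarray: [13, -2, 17, 7, -12, -2, 13, -7, 18, 16]
Maximum sum: 61

The maximum subarray is [13, -2, 17, 7, -12, -2, 13, -7, 18, 16] with sum 61. This subarray runs from index 0 to index 9.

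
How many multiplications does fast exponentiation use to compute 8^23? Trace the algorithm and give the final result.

Computing 8^23 by squaring (build up from 8^1; each line after the first costs one multiplication):

8^1 = 8
8^2 = (8^1)^2 = 8^2 = 64
8^4 = (8^2)^2 = 64^2 = 4096
8^5 = 8 * 8^4 = 8 * 4096 = 32768
8^10 = (8^5)^2 = 32768^2 = 1073741824
8^11 = 8 * 8^10 = 8 * 1073741824 = 8589934592
8^22 = (8^11)^2 = 8589934592^2 = 73786976294838206464
8^23 = 8 * 8^22 = 8 * 73786976294838206464 = 590295810358705651712

Result: 590295810358705651712
Multiplications needed: 7 (7 lines after 8^1)

8^23 = 590295810358705651712. Using exponentiation by squaring, this requires 7 multiplications. The key idea: if the exponent is even, square the half-power; if odd, multiply by the base once.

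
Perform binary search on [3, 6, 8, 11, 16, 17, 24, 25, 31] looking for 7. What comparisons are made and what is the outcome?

Binary search for 7 in [3, 6, 8, 11, 16, 17, 24, 25, 31]:

lo=0, hi=8, mid=4, arr[mid]=16 -> 16 > 7, search left half
lo=0, hi=3, mid=1, arr[mid]=6 -> 6 < 7, search right half
lo=2, hi=3, mid=2, arr[mid]=8 -> 8 > 7, search left half
lo=2 > hi=1, target 7 not found

Binary search determines that 7 is not in the array after 3 comparisons. The search space was exhausted without finding the target.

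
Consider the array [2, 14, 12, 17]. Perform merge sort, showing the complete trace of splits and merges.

Merge sort trace:

Split: [2, 14, 12, 17] -> [2, 14] and [12, 17]
  Split: [2, 14] -> [2] and [14]
  Merge: [2] + [14] -> [2, 14]
  Split: [12, 17] -> [12] and [17]
  Merge: [12] + [17] -> [12, 17]
Merge: [2, 14] + [12, 17] -> [2, 12, 14, 17]

Final sorted array: [2, 12, 14, 17]

The merge sort proceeds by recursively splitting the array and merging sorted halves.
After all merges, the sorted array is [2, 12, 14, 17].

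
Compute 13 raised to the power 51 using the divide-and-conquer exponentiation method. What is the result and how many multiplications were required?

Computing 13^51 by squaring (build up from 13^1; each line after the first costs one multiplication):

13^1 = 13
13^2 = (13^1)^2 = 13^2 = 169
13^3 = 13 * 13^2 = 13 * 169 = 2197
13^6 = (13^3)^2 = 2197^2 = 4826809
13^12 = (13^6)^2 = 4826809^2 = 23298085122481
13^24 = (13^12)^2 = 23298085122481^2 = 542800770374370512771595361
13^25 = 13 * 13^24 = 13 * 542800770374370512771595361 = 7056410014866816666030739693
13^50 = (13^25)^2 = 7056410014866816666030739693^2 = 49792922297912707801714181535533618316401192004725734249
13^51 = 13 * 13^50 = 13 * 49792922297912707801714181535533618316401192004725734249 = 647307989872865201422284359961937038113215496061434545237

Result: 647307989872865201422284359961937038113215496061434545237
Multiplications needed: 8 (8 lines after 13^1)

13^51 = 647307989872865201422284359961937038113215496061434545237. Using exponentiation by squaring, this requires 8 multiplications. The key idea: if the exponent is even, square the half-power; if odd, multiply by the base once.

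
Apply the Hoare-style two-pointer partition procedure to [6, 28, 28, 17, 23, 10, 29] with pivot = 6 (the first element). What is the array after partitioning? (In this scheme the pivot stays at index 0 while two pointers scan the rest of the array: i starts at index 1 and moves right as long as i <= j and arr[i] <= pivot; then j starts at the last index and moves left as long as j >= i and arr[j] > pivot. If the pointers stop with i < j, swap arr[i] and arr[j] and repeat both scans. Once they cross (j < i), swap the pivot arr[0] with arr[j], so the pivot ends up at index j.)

Hoare-style two-pointer partition with pivot = 6:

Initial array: [6, 28, 28, 17, 23, 10, 29]

Pointers start at i = 1, j = 6.
i ends at 1, j ends at 0: the pointers have crossed (j < i), so scanning stops.

j = 0, so swapping arr[0] with arr[j] leaves the pivot at position 0: [6, 28, 28, 17, 23, 10, 29]
Pivot position: 0

After partitioning with pivot 6, the array becomes [6, 28, 28, 17, 23, 10, 29]. The pivot is placed at index 0. All elements to the left of the pivot are <= 6, and all elements to the right are > 6.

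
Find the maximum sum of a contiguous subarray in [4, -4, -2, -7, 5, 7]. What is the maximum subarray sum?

Using Kadane's algorithm on [4, -4, -2, -7, 5, 7]:

Scanning through the array:
Position 1 (value -4): max_ending_here = 0, max_so_far = 4
Position 2 (value -2): max_ending_here = -2, max_so_far = 4
Position 3 (value -7): max_ending_here = -7, max_so_far = 4
Position 4 (value 5): max_ending_here = 5, max_so_far = 5
Position 5 (value 7): max_ending_here = 12, max_so_far = 12

Maximum subarray: [5, 7]
Maximum sum: 12

The maximum subarray is [5, 7] with sum 12. This subarray runs from index 4 to index 5.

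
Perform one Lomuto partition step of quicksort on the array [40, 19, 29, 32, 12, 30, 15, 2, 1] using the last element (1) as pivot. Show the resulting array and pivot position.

Lomuto partition with pivot = 1:

Initial array: [40, 19, 29, 32, 12, 30, 15, 2, 1]

arr[0]=40 > 1: no swap
arr[1]=19 > 1: no swap
arr[2]=29 > 1: no swap
arr[3]=32 > 1: no swap
arr[4]=12 > 1: no swap
arr[5]=30 > 1: no swap
arr[6]=15 > 1: no swap
arr[7]=2 > 1: no swap

Place pivot at position 0: [1, 19, 29, 32, 12, 30, 15, 2, 40]
Pivot position: 0

After partitioning with pivot 1, the array becomes [1, 19, 29, 32, 12, 30, 15, 2, 40]. The pivot is placed at index 0. All elements to the left of the pivot are <= 1, and all elements to the right are > 1.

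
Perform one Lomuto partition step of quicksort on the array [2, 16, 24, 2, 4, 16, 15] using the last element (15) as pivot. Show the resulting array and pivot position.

Lomuto partition with pivot = 15:

Initial array: [2, 16, 24, 2, 4, 16, 15]

arr[0]=2 <= 15: swap with position 0, array becomes [2, 16, 24, 2, 4, 16, 15]
arr[1]=16 > 15: no swap
arr[2]=24 > 15: no swap
arr[3]=2 <= 15: swap with position 1, array becomes [2, 2, 24, 16, 4, 16, 15]
arr[4]=4 <= 15: swap with position 2, array becomes [2, 2, 4, 16, 24, 16, 15]
arr[5]=16 > 15: no swap

Place pivot at position 3: [2, 2, 4, 15, 24, 16, 16]
Pivot position: 3

After partitioning with pivot 15, the array becomes [2, 2, 4, 15, 24, 16, 16]. The pivot is placed at index 3. All elements to the left of the pivot are <= 15, and all elements to the right are > 15.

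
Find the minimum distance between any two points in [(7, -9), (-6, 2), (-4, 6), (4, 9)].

Computing all pairwise distances among 4 points:

d((7, -9), (-6, 2)) = 17.0294
d((7, -9), (-4, 6)) = 18.6011
d((7, -9), (4, 9)) = 18.2483
d((-6, 2), (-4, 6)) = 4.4721 <-- minimum
d((-6, 2), (4, 9)) = 12.2066
d((-4, 6), (4, 9)) = 8.544

Closest pair: (-6, 2) and (-4, 6) with distance 4.4721

The closest pair is (-6, 2) and (-4, 6) with Euclidean distance 4.4721. For 4 points, brute-force pairwise comparison is shown above. For large n, the divide-and-conquer algorithm (sort by x, recurse on halves, check the dividing strip) achieves O(n log n).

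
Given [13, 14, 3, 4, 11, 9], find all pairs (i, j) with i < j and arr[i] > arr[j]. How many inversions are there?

Finding inversions in [13, 14, 3, 4, 11, 9]:

(0, 2): arr[0]=13 > arr[2]=3
(0, 3): arr[0]=13 > arr[3]=4
(0, 4): arr[0]=13 > arr[4]=11
(0, 5): arr[0]=13 > arr[5]=9
(1, 2): arr[1]=14 > arr[2]=3
(1, 3): arr[1]=14 > arr[3]=4
(1, 4): arr[1]=14 > arr[4]=11
(1, 5): arr[1]=14 > arr[5]=9
(4, 5): arr[4]=11 > arr[5]=9

Total inversions: 9

The array has 9 inversion(s): (0,2), (0,3), (0,4), (0,5), (1,2), (1,3), (1,4), (1,5), (4,5). Each pair (i,j) satisfies i < j and arr[i] > arr[j].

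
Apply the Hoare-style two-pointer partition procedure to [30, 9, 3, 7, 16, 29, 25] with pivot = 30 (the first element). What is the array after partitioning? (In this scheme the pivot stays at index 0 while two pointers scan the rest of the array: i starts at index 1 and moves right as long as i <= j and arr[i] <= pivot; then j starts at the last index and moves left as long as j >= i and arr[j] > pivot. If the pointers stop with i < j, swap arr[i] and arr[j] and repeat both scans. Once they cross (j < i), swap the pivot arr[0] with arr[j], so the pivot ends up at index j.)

Hoare-style two-pointer partition with pivot = 30:

Initial array: [30, 9, 3, 7, 16, 29, 25]

Pointers start at i = 1, j = 6.
i ends at 7, j ends at 6: the pointers have crossed (j < i), so scanning stops.

Swap pivot arr[0] with arr[6] to place pivot at position 6: [25, 9, 3, 7, 16, 29, 30]
Pivot position: 6

After partitioning with pivot 30, the array becomes [25, 9, 3, 7, 16, 29, 30]. The pivot is placed at index 6. All elements to the left of the pivot are <= 30, and all elements to the right are > 30.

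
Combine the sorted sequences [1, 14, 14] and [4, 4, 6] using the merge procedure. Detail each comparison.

Merging process:

Compare 1 vs 4: take 1 from left. Merged: [1]
Compare 14 vs 4: take 4 from right. Merged: [1, 4]
Compare 14 vs 4: take 4 from right. Merged: [1, 4, 4]
Compare 14 vs 6: take 6 from right. Merged: [1, 4, 4, 6]
Append remaining from left: [14, 14]. Merged: [1, 4, 4, 6, 14, 14]

Final merged array: [1, 4, 4, 6, 14, 14]
Total comparisons: 4

The merged array is [1, 4, 4, 6, 14, 14], requiring 4 comparisons. The merge step runs in O(n) time where n is the total number of elements.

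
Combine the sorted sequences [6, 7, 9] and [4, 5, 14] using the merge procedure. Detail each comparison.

Merging process:

Compare 6 vs 4: take 4 from right. Merged: [4]
Compare 6 vs 5: take 5 from right. Merged: [4, 5]
Compare 6 vs 14: take 6 from left. Merged: [4, 5, 6]
Compare 7 vs 14: take 7 from left. Merged: [4, 5, 6, 7]
Compare 9 vs 14: take 9 from left. Merged: [4, 5, 6, 7, 9]
Append remaining from right: [14]. Merged: [4, 5, 6, 7, 9, 14]

Final merged array: [4, 5, 6, 7, 9, 14]
Total comparisons: 5

The merged array is [4, 5, 6, 7, 9, 14], requiring 5 comparisons. The merge step runs in O(n) time where n is the total number of elements.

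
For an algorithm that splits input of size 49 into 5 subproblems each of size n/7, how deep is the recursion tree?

For divide and conquer with division factor 7:

Problem sizes at each level:
Level 0: 49
Level 1: 7
Level 2: 1

The root is level 0 and the size-1 base case is level 2 (the tree spans levels 0 through 2, i.e. 3 levels counting the root), so the depth is the number of divisions: log_7(49) = 2

The recursion tree depth is log_7(49) = 2. At each level, the problem size is divided by 7, so it takes 2 divisions to reduce to a base case of size 1. The algorithm makes 5 recursive calls at each level.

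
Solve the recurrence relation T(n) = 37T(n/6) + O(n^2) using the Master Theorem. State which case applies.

Master Theorem for T(n) = 37T(n/6) + O(n^2):

a = 37, b = 6, c = 2
log_b(a) = log_6(37) = 2.0153

Case 1: c = 2 < log_6(37) = 2.0153
T(n) = O(n^(log_6 37))

For T(n) = 37T(n/6) + O(n^2): log_6(37) = 2.0153. This is Case 1 of the Master Theorem (c < log_b(a), work dominated by leaves), giving O(n^(log_6 37)).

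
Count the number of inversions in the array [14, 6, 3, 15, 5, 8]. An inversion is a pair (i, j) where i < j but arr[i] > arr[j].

Finding inversions in [14, 6, 3, 15, 5, 8]:

(0, 1): arr[0]=14 > arr[1]=6
(0, 2): arr[0]=14 > arr[2]=3
(0, 4): arr[0]=14 > arr[4]=5
(0, 5): arr[0]=14 > arr[5]=8
(1, 2): arr[1]=6 > arr[2]=3
(1, 4): arr[1]=6 > arr[4]=5
(3, 4): arr[3]=15 > arr[4]=5
(3, 5): arr[3]=15 > arr[5]=8

Total inversions: 8

The array has 8 inversion(s): (0,1), (0,2), (0,4), (0,5), (1,2), (1,4), (3,4), (3,5). Each pair (i,j) satisfies i < j and arr[i] > arr[j].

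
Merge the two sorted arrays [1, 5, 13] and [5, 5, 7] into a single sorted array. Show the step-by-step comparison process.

Merging process:

Compare 1 vs 5: take 1 from left. Merged: [1]
Compare 5 vs 5: take 5 from left. Merged: [1, 5]
Compare 13 vs 5: take 5 from right. Merged: [1, 5, 5]
Compare 13 vs 5: take 5 from right. Merged: [1, 5, 5, 5]
Compare 13 vs 7: take 7 from right. Merged: [1, 5, 5, 5, 7]
Append remaining from left: [13]. Merged: [1, 5, 5, 5, 7, 13]

Final merged array: [1, 5, 5, 5, 7, 13]
Total comparisons: 5

The merged array is [1, 5, 5, 5, 7, 13], requiring 5 comparisons. The merge step runs in O(n) time where n is the total number of elements.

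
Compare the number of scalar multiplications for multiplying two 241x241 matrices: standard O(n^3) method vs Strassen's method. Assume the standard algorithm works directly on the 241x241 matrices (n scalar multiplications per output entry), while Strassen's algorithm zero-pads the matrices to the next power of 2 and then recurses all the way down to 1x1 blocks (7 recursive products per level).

Matrix multiplication for 241x241 matrices:

Strassen's algorithm requires power-of-2 dimensions. Pad 241x241 to 256x256 (next power of 2).

Standard algorithm: 241^3 = 13997521 multiplications
Strassen's algorithm: 7^(log2(256)) = 7^8 = 5764801 multiplications
Savings: 13997521 - 5764801 = 8232720 multiplications

Standard: 13997521 multiplications (241^3). Strassen: 5764801 multiplications (7^8, after padding to 256x256). Strassen reduces 8 recursive multiplications to 7 at each level.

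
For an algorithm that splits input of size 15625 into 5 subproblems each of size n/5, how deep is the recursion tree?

For divide and conquer with division factor 5:

Problem sizes at each level:
Level 0: 15625
Level 1: 3125
Level 2: 625
Level 3: 125
Level 4: 25
Level 5: 5
Level 6: 1

The root is level 0 and the size-1 base case is level 6 (the tree spans levels 0 through 6, i.e. 7 levels counting the root), so the depth is the number of divisions: log_5(15625) = 6

The recursion tree depth is log_5(15625) = 6. At each level, the problem size is divided by 5, so it takes 6 divisions to reduce to a base case of size 1. The algorithm makes 5 recursive calls at each level.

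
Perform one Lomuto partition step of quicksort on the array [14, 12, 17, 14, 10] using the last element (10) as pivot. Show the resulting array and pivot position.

Lomuto partition with pivot = 10:

Initial array: [14, 12, 17, 14, 10]

arr[0]=14 > 10: no swap
arr[1]=12 > 10: no swap
arr[2]=17 > 10: no swap
arr[3]=14 > 10: no swap

Place pivot at position 0: [10, 12, 17, 14, 14]
Pivot position: 0

After partitioning with pivot 10, the array becomes [10, 12, 17, 14, 14]. The pivot is placed at index 0. All elements to the left of the pivot are <= 10, and all elements to the right are > 10.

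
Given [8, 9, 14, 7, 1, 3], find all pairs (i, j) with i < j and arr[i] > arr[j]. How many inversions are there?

Finding inversions in [8, 9, 14, 7, 1, 3]:

(0, 3): arr[0]=8 > arr[3]=7
(0, 4): arr[0]=8 > arr[4]=1
(0, 5): arr[0]=8 > arr[5]=3
(1, 3): arr[1]=9 > arr[3]=7
(1, 4): arr[1]=9 > arr[4]=1
(1, 5): arr[1]=9 > arr[5]=3
(2, 3): arr[2]=14 > arr[3]=7
(2, 4): arr[2]=14 > arr[4]=1
(2, 5): arr[2]=14 > arr[5]=3
(3, 4): arr[3]=7 > arr[4]=1
(3, 5): arr[3]=7 > arr[5]=3

Total inversions: 11

The array has 11 inversion(s): (0,3), (0,4), (0,5), (1,3), (1,4), (1,5), (2,3), (2,4), (2,5), (3,4), (3,5). Each pair (i,j) satisfies i < j and arr[i] > arr[j].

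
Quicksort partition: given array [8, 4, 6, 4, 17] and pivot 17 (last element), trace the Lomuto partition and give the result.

Lomuto partition with pivot = 17:

Initial array: [8, 4, 6, 4, 17]

arr[0]=8 <= 17: swap with position 0, array becomes [8, 4, 6, 4, 17]
arr[1]=4 <= 17: swap with position 1, array becomes [8, 4, 6, 4, 17]
arr[2]=6 <= 17: swap with position 2, array becomes [8, 4, 6, 4, 17]
arr[3]=4 <= 17: swap with position 3, array becomes [8, 4, 6, 4, 17]

Place pivot at position 4: [8, 4, 6, 4, 17]
Pivot position: 4

After partitioning with pivot 17, the array becomes [8, 4, 6, 4, 17]. The pivot is placed at index 4. All elements to the left of the pivot are <= 17, and all elements to the right are > 17.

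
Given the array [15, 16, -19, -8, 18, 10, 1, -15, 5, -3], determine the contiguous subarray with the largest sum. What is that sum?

Using Kadane's algorithm on [15, 16, -19, -8, 18, 10, 1, -15, 5, -3]:

Scanning through the array:
Position 1 (value 16): max_ending_here = 31, max_so_far = 31
Position 2 (value -19): max_ending_here = 12, max_so_far = 31
Position 3 (value -8): max_ending_here = 4, max_so_far = 31
Position 4 (value 18): max_ending_here = 22, max_so_far = 31
Position 5 (value 10): max_ending_here = 32, max_so_far = 32
Position 6 (value 1): max_ending_here = 33, max_so_far = 33
Position 7 (value -15): max_ending_here = 18, max_so_far = 33
Position 8 (value 5): max_ending_here = 23, max_so_far = 33
Position 9 (value -3): max_ending_here = 20, max_so_far = 33

Maximum subarray: [15, 16, -19, -8, 18, 10, 1]
Maximum sum: 33

The maximum subarray is [15, 16, -19, -8, 18, 10, 1] with sum 33. This subarray runs from index 0 to index 6.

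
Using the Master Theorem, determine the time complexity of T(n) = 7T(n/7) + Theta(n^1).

Master Theorem for T(n) = 7T(n/7) + O(n^1):

a = 7, b = 7, c = 1
log_b(a) = log_7(7) = 1.0000

Case 2: c = 1 = log_7(7) = 1.0000
T(n) = O(n^1 log n) = O(n log n)

For T(n) = 7T(n/7) + O(n^1): log_7(7) = 1.0000. This is Case 2 of the Master Theorem (c = log_b(a), equal work at all levels), giving O(n log n).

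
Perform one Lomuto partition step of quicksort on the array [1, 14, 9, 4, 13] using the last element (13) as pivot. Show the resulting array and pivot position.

Lomuto partition with pivot = 13:

Initial array: [1, 14, 9, 4, 13]

arr[0]=1 <= 13: swap with position 0, array becomes [1, 14, 9, 4, 13]
arr[1]=14 > 13: no swap
arr[2]=9 <= 13: swap with position 1, array becomes [1, 9, 14, 4, 13]
arr[3]=4 <= 13: swap with position 2, array becomes [1, 9, 4, 14, 13]

Place pivot at position 3: [1, 9, 4, 13, 14]
Pivot position: 3

After partitioning with pivot 13, the array becomes [1, 9, 4, 13, 14]. The pivot is placed at index 3. All elements to the left of the pivot are <= 13, and all elements to the right are > 13.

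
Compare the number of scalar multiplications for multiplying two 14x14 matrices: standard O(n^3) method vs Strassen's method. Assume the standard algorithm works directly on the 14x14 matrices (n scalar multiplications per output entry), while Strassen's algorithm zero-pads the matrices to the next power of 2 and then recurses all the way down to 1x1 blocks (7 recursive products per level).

Matrix multiplication for 14x14 matrices:

Strassen's algorithm requires power-of-2 dimensions. Pad 14x14 to 16x16 (next power of 2).

Standard algorithm: 14^3 = 2744 multiplications
Strassen's algorithm: 7^(log2(16)) = 7^4 = 2401 multiplications
Savings: 2744 - 2401 = 343 multiplications

Standard: 2744 multiplications (14^3). Strassen: 2401 multiplications (7^4, after padding to 16x16). Strassen reduces 8 recursive multiplications to 7 at each level.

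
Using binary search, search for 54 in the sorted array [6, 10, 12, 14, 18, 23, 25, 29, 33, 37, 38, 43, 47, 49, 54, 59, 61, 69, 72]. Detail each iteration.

Binary search for 54 in [6, 10, 12, 14, 18, 23, 25, 29, 33, 37, 38, 43, 47, 49, 54, 59, 61, 69, 72]:

lo=0, hi=18, mid=9, arr[mid]=37 -> 37 < 54, search right half
lo=10, hi=18, mid=14, arr[mid]=54 -> Found target at index 14!

Binary search finds 54 at index 14 after 2 comparisons. The search repeatedly halves the search space by comparing with the middle element.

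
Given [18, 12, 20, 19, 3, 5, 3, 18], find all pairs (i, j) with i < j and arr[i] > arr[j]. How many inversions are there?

Finding inversions in [18, 12, 20, 19, 3, 5, 3, 18]:

(0, 1): arr[0]=18 > arr[1]=12
(0, 4): arr[0]=18 > arr[4]=3
(0, 5): arr[0]=18 > arr[5]=5
(0, 6): arr[0]=18 > arr[6]=3
(1, 4): arr[1]=12 > arr[4]=3
(1, 5): arr[1]=12 > arr[5]=5
(1, 6): arr[1]=12 > arr[6]=3
(2, 3): arr[2]=20 > arr[3]=19
(2, 4): arr[2]=20 > arr[4]=3
(2, 5): arr[2]=20 > arr[5]=5
(2, 6): arr[2]=20 > arr[6]=3
(2, 7): arr[2]=20 > arr[7]=18
(3, 4): arr[3]=19 > arr[4]=3
(3, 5): arr[3]=19 > arr[5]=5
(3, 6): arr[3]=19 > arr[6]=3
(3, 7): arr[3]=19 > arr[7]=18
(5, 6): arr[5]=5 > arr[6]=3

Total inversions: 17

The array has 17 inversion(s): (0,1), (0,4), (0,5), (0,6), (1,4), (1,5), (1,6), (2,3), (2,4), (2,5), (2,6), (2,7), (3,4), (3,5), (3,6), (3,7), (5,6). Each pair (i,j) satisfies i < j and arr[i] > arr[j].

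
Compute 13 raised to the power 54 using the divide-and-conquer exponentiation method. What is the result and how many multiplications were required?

Computing 13^54 by squaring (build up from 13^1; each line after the first costs one multiplication):

13^1 = 13
13^2 = (13^1)^2 = 13^2 = 169
13^3 = 13 * 13^2 = 13 * 169 = 2197
13^6 = (13^3)^2 = 2197^2 = 4826809
13^12 = (13^6)^2 = 4826809^2 = 23298085122481
13^13 = 13 * 13^12 = 13 * 23298085122481 = 302875106592253
13^26 = (13^13)^2 = 302875106592253^2 = 91733330193268616658399616009
13^27 = 13 * 13^26 = 13 * 91733330193268616658399616009 = 1192533292512492016559195008117
13^54 = (13^27)^2 = 1192533292512492016559195008117^2 = 1422135653750684847524758738836375672734734444846971695885689

Result: 1422135653750684847524758738836375672734734444846971695885689
Multiplications needed: 8 (8 lines after 13^1)

13^54 = 1422135653750684847524758738836375672734734444846971695885689. Using exponentiation by squaring, this requires 8 multiplications. The key idea: if the exponent is even, square the half-power; if odd, multiply by the base once.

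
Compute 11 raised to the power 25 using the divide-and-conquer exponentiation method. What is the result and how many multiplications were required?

Computing 11^25 by squaring (build up from 11^1; each line after the first costs one multiplication):

11^1 = 11
11^2 = (11^1)^2 = 11^2 = 121
11^3 = 11 * 11^2 = 11 * 121 = 1331
11^6 = (11^3)^2 = 1331^2 = 1771561
11^12 = (11^6)^2 = 1771561^2 = 3138428376721
11^24 = (11^12)^2 = 3138428376721^2 = 9849732675807611094711841
11^25 = 11 * 11^24 = 11 * 9849732675807611094711841 = 108347059433883722041830251

Result: 108347059433883722041830251
Multiplications needed: 6 (6 lines after 11^1)

11^25 = 108347059433883722041830251. Using exponentiation by squaring, this requires 6 multiplications. The key idea: if the exponent is even, square the half-power; if odd, multiply by the base once.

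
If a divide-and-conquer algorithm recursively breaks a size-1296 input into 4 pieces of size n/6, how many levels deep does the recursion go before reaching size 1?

For divide and conquer with division factor 6:

Problem sizes at each level:
Level 0: 1296
Level 1: 216
Level 2: 36
Level 3: 6
Level 4: 1

The root is level 0 and the size-1 base case is level 4 (the tree spans levels 0 through 4, i.e. 5 levels counting the root), so the depth is the number of divisions: log_6(1296) = 4

The recursion tree depth is log_6(1296) = 4. At each level, the problem size is divided by 6, so it takes 4 divisions to reduce to a base case of size 1. The algorithm makes 4 recursive calls at each level.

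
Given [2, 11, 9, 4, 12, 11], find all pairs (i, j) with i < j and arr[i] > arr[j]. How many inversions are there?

Finding inversions in [2, 11, 9, 4, 12, 11]:

(1, 2): arr[1]=11 > arr[2]=9
(1, 3): arr[1]=11 > arr[3]=4
(2, 3): arr[2]=9 > arr[3]=4
(4, 5): arr[4]=12 > arr[5]=11

Total inversions: 4

The array has 4 inversion(s): (1,2), (1,3), (2,3), (4,5). Each pair (i,j) satisfies i < j and arr[i] > arr[j].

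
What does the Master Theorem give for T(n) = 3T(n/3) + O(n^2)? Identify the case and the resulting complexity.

Master Theorem for T(n) = 3T(n/3) + O(n^2):

a = 3, b = 3, c = 2
log_b(a) = log_3(3) = 1.0000

Case 3: c = 2 > log_3(3) = 1.0000
T(n) = O(n^2) = O(n^2)

For T(n) = 3T(n/3) + O(n^2): log_3(3) = 1.0000. This is Case 3 of the Master Theorem (c > log_b(a), work dominated by root), giving O(n^2).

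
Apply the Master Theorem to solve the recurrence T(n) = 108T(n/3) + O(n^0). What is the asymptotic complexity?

Master Theorem for T(n) = 108T(n/3) + O(n^0):

a = 108, b = 3, c = 0
log_b(a) = log_3(108) = 4.2619

Case 1: c = 0 < log_3(108) = 4.2619
T(n) = O(n^(log_3 108))

For T(n) = 108T(n/3) + O(n^0): log_3(108) = 4.2619. This is Case 1 of the Master Theorem (c < log_b(a), work dominated by leaves), giving O(n^(log_3 108)).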